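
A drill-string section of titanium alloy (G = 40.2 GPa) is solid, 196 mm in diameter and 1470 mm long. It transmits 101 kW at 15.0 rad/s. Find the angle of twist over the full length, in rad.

0.00170 rad

ω = 15.0 rad/s, so T = P/ω = 101×10³ / 15.00 = 6733 N·m.
J = πd⁴/32 = π(0.196)⁴/32 = 1.449×10^-4 m⁴.
θ = T·L/(G·J) = 6733 × 1.47 / (40.2×10⁹ × 1.449×10^-4) = 1.699×10^-3 rad.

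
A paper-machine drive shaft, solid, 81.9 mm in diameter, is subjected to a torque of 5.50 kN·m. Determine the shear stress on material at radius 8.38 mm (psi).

J = πd⁴/32 = π(0.0819)⁴/32 = 4.417×10^-6 m⁴.
Shear stress varies linearly with radius: τ = T·r/J = 5500 × 0.00838 / 4.417×10^-6 = 1.043×10^7 Pa.

1510 psi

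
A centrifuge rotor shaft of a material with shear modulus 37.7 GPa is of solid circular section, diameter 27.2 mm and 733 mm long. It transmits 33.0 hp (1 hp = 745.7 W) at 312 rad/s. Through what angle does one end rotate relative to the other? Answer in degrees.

ω = 312 rad/s, so T = P/ω = 33.0×745.7 / 312.0 = 78.87 N·m.
J = πd⁴/32 = π(0.0272)⁴/32 = 5.374×10^-8 m⁴.
θ = T·L/(G·J) = 78.87 × 0.733 / (37.7×10⁹ × 5.374×10^-8) = 0.02854 rad.

1.64°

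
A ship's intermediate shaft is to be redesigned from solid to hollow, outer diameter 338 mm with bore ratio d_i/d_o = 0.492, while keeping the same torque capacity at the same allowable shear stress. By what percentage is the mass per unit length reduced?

Equal τ_max and T ⇒ the solid shaft needs d_s³ = d_o³(1−k⁴), so d_s = 338·(1−0.492⁴)^(1/3) = 331.3 mm.
Area ratio A_h/A_s = d_o²(1−k²)/d_s² = (1−k²)/(1−k⁴)^(2/3) = 0.7891.
Mass saving = 1 − 0.7891 = 21.1 %.

21.1 %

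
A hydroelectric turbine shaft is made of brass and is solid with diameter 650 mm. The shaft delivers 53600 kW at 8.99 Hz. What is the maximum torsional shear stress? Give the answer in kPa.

17600 kPa

ω = 2π·8.99 = 56.49 rad/s, so T = P/ω = 53600×10³ / 56.49 = 948900 N·m.
J = πd⁴/32 = π(0.650)⁴/32 = 0.01752 m⁴.
τ_max = T·r/J = 948900 × 0.325 / 0.01752 = 1.760×10^7 Pa.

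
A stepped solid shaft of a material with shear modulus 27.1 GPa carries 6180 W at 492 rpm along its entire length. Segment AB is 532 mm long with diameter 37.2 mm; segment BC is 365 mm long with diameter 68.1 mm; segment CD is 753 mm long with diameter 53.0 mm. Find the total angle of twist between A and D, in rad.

ω = 2π·492/60 = 51.52 rad/s, so T = P/ω = 6180 / 51.52 = 119.9 N·m.
J_AB = π(0.0372)⁴/32 = 1.88×10^-7 m⁴; J_BC = π(0.0681)⁴/32 = 2.11×10^-6 m⁴; J_CD = π(0.0530)⁴/32 = 7.75×10^-7 m⁴.
θ = (T/G)·Σ L_i/J_i = (119.9/27.1×10⁹)·(0.532/1.88×10^-7 + 0.365/2.11×10^-6 + 0.753/7.75×10^-7) = 0.01759 rad.

0.0176 rad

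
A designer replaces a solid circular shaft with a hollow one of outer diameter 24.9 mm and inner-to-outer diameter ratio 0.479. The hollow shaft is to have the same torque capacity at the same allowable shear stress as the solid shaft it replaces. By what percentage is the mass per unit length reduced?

20.1 %

Equal τ_max and T ⇒ the solid shaft needs d_s³ = d_o³(1−k⁴), so d_s = 24.9·(1−0.479⁴)^(1/3) = 24.46 mm.
Area ratio A_h/A_s = d_o²(1−k²)/d_s² = (1−k²)/(1−k⁴)^(2/3) = 0.7988.
Mass saving = 1 − 0.7988 = 20.1 %.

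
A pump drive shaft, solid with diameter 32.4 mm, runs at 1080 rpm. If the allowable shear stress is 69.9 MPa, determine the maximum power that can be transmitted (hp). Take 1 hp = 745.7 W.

J = πd⁴/32 = π(0.0324)⁴/32 = 1.082×10^-7 m⁴.
T_max = τ_allow·J/r = 6.99×10^7 × 1.082×10^-7 / 0.0162 = 466.8 N·m.
ω = 2π·1080/60 = 113.1 rad/s, so P_max = T_max·ω = 5.280×10^4 W.

70.8 hp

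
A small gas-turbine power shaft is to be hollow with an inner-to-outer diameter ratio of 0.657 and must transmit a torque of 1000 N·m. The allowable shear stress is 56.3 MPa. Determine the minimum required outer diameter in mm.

48.1 mm

For a hollow shaft with d_i/d_o = 0.657: τ_max = 16T/(π d_o³ (1−k⁴)), so d_o = [16T/(π τ_allow (1−k⁴))]^(1/3) = [16·1000/(π·5.63×10^7·0.8137)]^(1/3) = 0.04808 m.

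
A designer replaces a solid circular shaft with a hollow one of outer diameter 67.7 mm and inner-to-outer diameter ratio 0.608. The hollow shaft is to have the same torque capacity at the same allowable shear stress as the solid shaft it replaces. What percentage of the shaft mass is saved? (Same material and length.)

30.5 %

Equal τ_max and T ⇒ the solid shaft needs d_s³ = d_o³(1−k⁴), so d_s = 67.7·(1−0.608⁴)^(1/3) = 64.46 mm.
Area ratio A_h/A_s = d_o²(1−k²)/d_s² = (1−k²)/(1−k⁴)^(2/3) = 0.6952.
Mass saving = 1 − 0.6952 = 30.5 %.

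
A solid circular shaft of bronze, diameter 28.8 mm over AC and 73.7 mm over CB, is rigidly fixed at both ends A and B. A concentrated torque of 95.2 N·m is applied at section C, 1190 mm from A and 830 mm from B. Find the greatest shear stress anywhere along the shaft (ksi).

0.173 ksi

Compatibility: T_A·a/J_AC = T_B·b/J_CB with T_A + T_B = T₀.
J_AC = 6.75×10^-8 m⁴, J_CB = 2.90×10^-6 m⁴, so T_A = T₀·(J_AC/a)/((J_AC/a)+(J_CB/b)) = 1.524 N·m, T_B = 93.68 N·m.
τ in each portion: τ_AC = 3.25×10^5 Pa, τ_CB = 1.19×10^6 Pa; maximum is in CB.
τ_max = T_CB·r/J = 93.68·0.0369/2.90×10^-6 = 1.192×10^6 Pa.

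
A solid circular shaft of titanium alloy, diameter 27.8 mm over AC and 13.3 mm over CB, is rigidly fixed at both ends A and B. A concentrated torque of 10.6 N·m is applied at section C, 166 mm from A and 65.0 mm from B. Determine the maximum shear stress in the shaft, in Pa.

2.71e6 Pa

Compatibility: T_A·a/J_AC = T_B·b/J_CB with T_A + T_B = T₀.
J_AC = 5.86×10^-8 m⁴, J_CB = 3.07×10^-9 m⁴, so T_A = T₀·(J_AC/a)/((J_AC/a)+(J_CB/b)) = 9.349 N·m, T_B = 1.251 N·m.
τ in each portion: τ_AC = 2.22×10^6 Pa, τ_CB = 2.71×10^6 Pa; maximum is in CB.
τ_max = T_CB·r/J = 1.251·0.00665/3.07×10^-9 = 2.708×10^6 Pa.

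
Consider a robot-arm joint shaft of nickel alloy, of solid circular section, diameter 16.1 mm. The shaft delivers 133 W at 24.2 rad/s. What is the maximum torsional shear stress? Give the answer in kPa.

ω = 24.2 rad/s, so T = P/ω = 133 / 24.20 = 5.496 N·m.
J = πd⁴/32 = π(0.0161)⁴/32 = 6.596×10^-9 m⁴.
τ_max = T·r/J = 5.496 × 0.00805 / 6.596×10^-9 = 6.707×10^6 Pa.

6710 kPa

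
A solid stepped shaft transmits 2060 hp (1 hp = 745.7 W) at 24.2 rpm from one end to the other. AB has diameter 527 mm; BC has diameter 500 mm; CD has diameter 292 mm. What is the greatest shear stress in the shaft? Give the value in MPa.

ω = 2π·24.2/60 = 2.534 rad/s, so T = P/ω = 2060×745.7 / 2.534 = 606200 N·m.
Under the same torque, τ_max = 16T/(πd³) is largest where d is smallest — segment CD (d = 292 mm).
τ_max = 16·606200/(π·(0.292)³) = 1.240×10^8 Pa.

124 MPa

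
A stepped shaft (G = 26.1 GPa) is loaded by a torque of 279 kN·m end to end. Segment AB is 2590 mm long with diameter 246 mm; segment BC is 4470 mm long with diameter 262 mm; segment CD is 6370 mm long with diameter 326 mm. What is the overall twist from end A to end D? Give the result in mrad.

J_AB = π(0.246)⁴/32 = 3.60×10^-4 m⁴; J_BC = π(0.262)⁴/32 = 4.63×10^-4 m⁴; J_CD = π(0.326)⁴/32 = 1.11×10^-3 m⁴.
θ = (T/G)·Σ L_i/J_i = (279000/26.1×10⁹)·(2.59/3.60×10^-4 + 4.47/4.63×10^-4 + 6.37/1.11×10^-3) = 0.2417 rad.

242 mrad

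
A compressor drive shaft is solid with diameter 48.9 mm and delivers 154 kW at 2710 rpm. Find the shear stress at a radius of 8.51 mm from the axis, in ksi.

ω = 2π·2710/60 = 283.8 rad/s, so T = P/ω = 154×10³ / 283.8 = 542.7 N·m.
J = πd⁴/32 = π(0.0489)⁴/32 = 5.614×10^-7 m⁴.
Shear stress varies linearly with radius: τ = T·r/J = 542.7 × 0.00851 / 5.614×10^-7 = 8.227×10^6 Pa.

1.19 ksi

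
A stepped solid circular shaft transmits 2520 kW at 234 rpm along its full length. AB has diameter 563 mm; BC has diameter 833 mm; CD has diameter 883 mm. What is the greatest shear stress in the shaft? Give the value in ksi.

0.426 ksi

ω = 2π·234/60 = 24.50 rad/s, so T = P/ω = 2520×10³ / 24.50 = 102800 N·m.
Under the same torque, τ_max = 16T/(πd³) is largest where d is smallest — segment AB (d = 563 mm).
τ_max = 16·102800/(π·(0.563)³) = 2.935×10^6 Pa.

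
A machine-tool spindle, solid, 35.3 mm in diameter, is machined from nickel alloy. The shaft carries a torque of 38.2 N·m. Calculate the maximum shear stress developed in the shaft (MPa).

J = πd⁴/32 = π(0.0353)⁴/32 = 1.524×10^-7 m⁴.
τ_max = T·r/J = 38.20 × 0.0176 / 1.524×10^-7 = 4.423×10^6 Pa.

4.42 MPa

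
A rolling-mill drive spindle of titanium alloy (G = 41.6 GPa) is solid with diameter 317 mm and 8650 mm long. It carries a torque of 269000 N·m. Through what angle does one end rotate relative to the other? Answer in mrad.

J = πd⁴/32 = π(0.317)⁴/32 = 9.914×10^-4 m⁴.
θ = T·L/(G·J) = 269000 × 8.65 / (41.6×10⁹ × 9.914×10^-4) = 0.05642 rad.

56.4 mrad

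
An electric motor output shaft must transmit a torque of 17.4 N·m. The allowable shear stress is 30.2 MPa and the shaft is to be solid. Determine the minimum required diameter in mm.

14.3 mm

For a solid shaft τ_max = 16T/(πd³), so d = (16T/(π τ_allow))^(1/3) = (16·17.40/(π·3.02×10^7))^(1/3) = 0.01432 m.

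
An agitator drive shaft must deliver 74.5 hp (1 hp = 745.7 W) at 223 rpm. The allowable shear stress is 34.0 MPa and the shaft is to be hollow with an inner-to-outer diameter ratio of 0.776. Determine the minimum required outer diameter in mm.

82.4 mm

ω = 2π·223/60 = 23.35 rad/s, so T = P/ω = 74.5×745.7 / 23.35 = 2379 N·m.
For a hollow shaft with d_i/d_o = 0.776: τ_max = 16T/(π d_o³ (1−k⁴)), so d_o = [16T/(π τ_allow (1−k⁴))]^(1/3) = [16·2379/(π·3.40×10^7·0.6374)]^(1/3) = 0.08238 m.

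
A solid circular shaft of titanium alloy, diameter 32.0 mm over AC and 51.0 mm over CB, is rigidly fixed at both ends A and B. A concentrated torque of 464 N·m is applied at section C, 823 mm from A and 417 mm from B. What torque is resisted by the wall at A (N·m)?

Compatibility: T_A·a/J_AC = T_B·b/J_CB with T_A + T_B = T₀.
J_AC = 1.03×10^-7 m⁴, J_CB = 6.64×10^-7 m⁴, so T_A = T₀·(J_AC/a)/((J_AC/a)+(J_CB/b)) = 33.79 N·m, T_B = 430.2 N·m.

33.8 N·m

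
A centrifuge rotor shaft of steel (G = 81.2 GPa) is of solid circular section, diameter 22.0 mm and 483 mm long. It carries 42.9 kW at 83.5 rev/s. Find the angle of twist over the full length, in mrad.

21.1 mrad

ω = 2π·83.5 = 524.6 rad/s, so T = P/ω = 42.9×10³ / 524.6 = 81.77 N·m.
J = πd⁴/32 = π(0.0220)⁴/32 = 2.300×10^-8 m⁴.
θ = T·L/(G·J) = 81.77 × 0.483 / (81.2×10⁹ × 2.300×10^-8) = 0.02115 rad.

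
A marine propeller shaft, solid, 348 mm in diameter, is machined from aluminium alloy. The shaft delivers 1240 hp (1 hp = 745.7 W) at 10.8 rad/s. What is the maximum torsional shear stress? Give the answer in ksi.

1.50 ksi

ω = 10.8 rad/s, so T = P/ω = 1240×745.7 / 10.80 = 85620 N·m.
J = πd⁴/32 = π(0.348)⁴/32 = 1.440×10^-3 m⁴.
τ_max = T·r/J = 85620 × 0.174 / 1.440×10^-3 = 1.035×10^7 Pa.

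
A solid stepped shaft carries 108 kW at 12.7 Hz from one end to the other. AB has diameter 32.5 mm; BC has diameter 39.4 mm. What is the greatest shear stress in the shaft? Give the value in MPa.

ω = 2π·12.7 = 79.80 rad/s, so T = P/ω = 108×10³ / 79.80 = 1353 N·m.
Under the same torque, τ_max = 16T/(πd³) is largest where d is smallest — segment AB (d = 32.5 mm).
τ_max = 16·1353/(π·(0.0325)³) = 2.008×10^8 Pa.

201 MPa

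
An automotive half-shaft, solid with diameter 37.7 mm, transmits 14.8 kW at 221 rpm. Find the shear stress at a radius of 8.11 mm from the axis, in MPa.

ω = 2π·221/60 = 23.14 rad/s, so T = P/ω = 14.8×10³ / 23.14 = 639.5 N·m.
J = πd⁴/32 = π(0.0377)⁴/32 = 1.983×10^-7 m⁴.
Shear stress varies linearly with radius: τ = T·r/J = 639.5 × 0.00811 / 1.983×10^-7 = 2.615×10^7 Pa.

26.2 MPa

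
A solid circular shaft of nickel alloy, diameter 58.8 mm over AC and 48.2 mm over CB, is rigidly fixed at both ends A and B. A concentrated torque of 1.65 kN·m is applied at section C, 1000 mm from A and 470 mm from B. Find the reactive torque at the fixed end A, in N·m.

Compatibility: T_A·a/J_AC = T_B·b/J_CB with T_A + T_B = T₀.
J_AC = 1.17×10^-6 m⁴, J_CB = 5.30×10^-7 m⁴, so T_A = T₀·(J_AC/a)/((J_AC/a)+(J_CB/b)) = 841.5 N·m, T_B = 808.5 N·m.

842 N·m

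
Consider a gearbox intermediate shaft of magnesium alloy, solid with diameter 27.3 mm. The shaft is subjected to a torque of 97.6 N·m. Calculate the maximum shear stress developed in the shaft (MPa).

J = πd⁴/32 = π(0.0273)⁴/32 = 5.453×10^-8 m⁴.
τ_max = T·r/J = 97.60 × 0.0137 / 5.453×10^-8 = 2.443×10^7 Pa.

24.4 MPa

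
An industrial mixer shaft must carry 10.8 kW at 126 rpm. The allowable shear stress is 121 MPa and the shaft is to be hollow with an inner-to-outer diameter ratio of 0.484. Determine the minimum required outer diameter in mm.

ω = 2π·126/60 = 13.19 rad/s, so T = P/ω = 10.8×10³ / 13.19 = 818.5 N·m.
For a hollow shaft with d_i/d_o = 0.484: τ_max = 16T/(π d_o³ (1−k⁴)), so d_o = [16T/(π τ_allow (1−k⁴))]^(1/3) = [16·818.5/(π·1.21×10^8·0.9451)]^(1/3) = 0.03316 m.

33.2 mm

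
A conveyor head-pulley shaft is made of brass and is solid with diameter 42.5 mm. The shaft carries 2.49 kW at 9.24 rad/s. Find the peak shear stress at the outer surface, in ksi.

2.59 ksi

ω = 9.24 rad/s, so T = P/ω = 2.49×10³ / 9.240 = 269.5 N·m.
J = πd⁴/32 = π(0.0425)⁴/32 = 3.203×10^-7 m⁴.
τ_max = T·r/J = 269.5 × 0.0213 / 3.203×10^-7 = 1.788×10^7 Pa.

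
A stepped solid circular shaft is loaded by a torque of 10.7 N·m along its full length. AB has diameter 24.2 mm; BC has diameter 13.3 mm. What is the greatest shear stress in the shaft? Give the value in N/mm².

Under the same torque, τ_max = 16T/(πd³) is largest where d is smallest — segment BC (d = 13.3 mm).
τ_max = 16·10.70/(π·(0.0133)³) = 2.316×10^7 Pa.

23.2 N/mm²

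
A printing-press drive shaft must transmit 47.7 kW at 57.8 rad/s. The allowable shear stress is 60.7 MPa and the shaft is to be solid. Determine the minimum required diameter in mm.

41.1 mm

ω = 57.8 rad/s, so T = P/ω = 47.7×10³ / 57.80 = 825.3 N·m.
For a solid shaft τ_max = 16T/(πd³), so d = (16T/(π τ_allow))^(1/3) = (16·825.3/(π·6.07×10^7))^(1/3) = 0.04106 m.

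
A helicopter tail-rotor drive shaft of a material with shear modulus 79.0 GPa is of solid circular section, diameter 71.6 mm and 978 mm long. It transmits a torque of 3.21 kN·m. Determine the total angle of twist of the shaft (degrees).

0.882°

J = πd⁴/32 = π(0.0716)⁴/32 = 2.580×10^-6 m⁴.
θ = T·L/(G·J) = 3210 × 0.978 / (79.0×10⁹ × 2.580×10^-6) = 0.01540 rad.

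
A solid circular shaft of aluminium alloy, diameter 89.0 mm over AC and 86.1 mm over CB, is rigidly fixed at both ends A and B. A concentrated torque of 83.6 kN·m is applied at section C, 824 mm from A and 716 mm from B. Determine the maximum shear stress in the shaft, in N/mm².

Compatibility: T_A·a/J_AC = T_B·b/J_CB with T_A + T_B = T₀.
J_AC = 6.16×10^-6 m⁴, J_CB = 5.40×10^-6 m⁴, so T_A = T₀·(J_AC/a)/((J_AC/a)+(J_CB/b)) = 41630 N·m, T_B = 41970 N·m.
τ in each portion: τ_AC = 3.01×10^8 Pa, τ_CB = 3.35×10^8 Pa; maximum is in CB.
τ_max = T_CB·r/J = 41970·0.0430/5.40×10^-6 = 3.349×10^8 Pa.

335 N/mm²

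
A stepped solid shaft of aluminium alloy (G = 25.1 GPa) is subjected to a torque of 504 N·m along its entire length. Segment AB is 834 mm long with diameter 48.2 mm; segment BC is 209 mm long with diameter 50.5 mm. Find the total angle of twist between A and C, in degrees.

J_AB = π(0.0482)⁴/32 = 5.30×10^-7 m⁴; J_BC = π(0.0505)⁴/32 = 6.39×10^-7 m⁴.
θ = (T/G)·Σ L_i/J_i = (504.0/25.1×10⁹)·(0.834/5.30×10^-7 + 0.209/6.39×10^-7) = 0.03818 rad.

2.19°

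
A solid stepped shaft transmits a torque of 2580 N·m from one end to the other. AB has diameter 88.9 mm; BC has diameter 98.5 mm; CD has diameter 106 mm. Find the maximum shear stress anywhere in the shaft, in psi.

2710 psi

Under the same torque, τ_max = 16T/(πd³) is largest where d is smallest — segment AB (d = 88.9 mm).
τ_max = 16·2580/(π·(0.0889)³) = 1.870×10^7 Pa.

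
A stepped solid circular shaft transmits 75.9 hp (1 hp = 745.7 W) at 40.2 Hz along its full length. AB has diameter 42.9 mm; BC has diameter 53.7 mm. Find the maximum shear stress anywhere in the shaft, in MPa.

14.5 MPa

ω = 2π·40.2 = 252.6 rad/s, so T = P/ω = 75.9×745.7 / 252.6 = 224.1 N·m.
Under the same torque, τ_max = 16T/(πd³) is largest where d is smallest — segment AB (d = 42.9 mm).
τ_max = 16·224.1/(π·(0.0429)³) = 1.445×10^7 Pa.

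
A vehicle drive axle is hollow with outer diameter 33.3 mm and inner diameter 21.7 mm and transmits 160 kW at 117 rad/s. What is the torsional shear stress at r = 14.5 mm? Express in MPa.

200 MPa

ω = 117 rad/s, so T = P/ω = 160×10³ / 117.0 = 1368 N·m.
J = π(d_o⁴ − d_i⁴)/32 = π(0.0333⁴ − 0.0217⁴)/32 = 9.895×10^-8 m⁴.
Shear stress varies linearly with radius: τ = T·r/J = 1368 × 0.0145 / 9.895×10^-8 = 2.004×10^8 Pa.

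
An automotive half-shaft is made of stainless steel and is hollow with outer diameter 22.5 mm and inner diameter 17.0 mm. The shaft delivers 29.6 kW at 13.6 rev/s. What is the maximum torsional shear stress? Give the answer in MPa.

230 MPa

ω = 2π·13.6 = 85.45 rad/s, so T = P/ω = 29.6×10³ / 85.45 = 346.4 N·m.
J = π(d_o⁴ − d_i⁴)/32 = π(0.0225⁴ − 0.0170⁴)/32 = 1.696×10^-8 m⁴.
τ_max = T·r/J = 346.4 × 0.0112 / 1.696×10^-8 = 2.298×10^8 Pa.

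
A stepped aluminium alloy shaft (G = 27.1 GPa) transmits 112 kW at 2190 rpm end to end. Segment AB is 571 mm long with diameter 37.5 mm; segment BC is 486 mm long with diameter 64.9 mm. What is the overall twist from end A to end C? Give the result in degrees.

ω = 2π·2190/60 = 229.3 rad/s, so T = P/ω = 112×10³ / 229.3 = 488.4 N·m.
J_AB = π(0.0375)⁴/32 = 1.94×10^-7 m⁴; J_BC = π(0.0649)⁴/32 = 1.74×10^-6 m⁴.
θ = (T/G)·Σ L_i/J_i = (488.4/27.1×10⁹)·(0.571/1.94×10^-7 + 0.486/1.74×10^-6) = 0.05803 rad.

3.32°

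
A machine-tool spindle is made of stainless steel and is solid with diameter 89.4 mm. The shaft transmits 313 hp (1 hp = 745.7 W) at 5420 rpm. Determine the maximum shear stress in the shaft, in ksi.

0.425 ksi

ω = 2π·5420/60 = 567.6 rad/s, so T = P/ω = 313×745.7 / 567.6 = 411.2 N·m.
J = πd⁴/32 = π(0.0894)⁴/32 = 6.271×10^-6 m⁴.
τ_max = T·r/J = 411.2 × 0.0447 / 6.271×10^-6 = 2.931×10^6 Pa.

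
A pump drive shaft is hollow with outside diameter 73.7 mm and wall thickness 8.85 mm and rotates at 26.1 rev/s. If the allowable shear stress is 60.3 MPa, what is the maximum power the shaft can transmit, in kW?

518 kW

J = π(d_o⁴ − d_i⁴)/32 = π(0.0737⁴ − 0.0560⁴)/32 = 1.931×10^-6 m⁴.
T_max = τ_allow·J/r = 6.03×10^7 × 1.931×10^-6 / 0.0369 = 3160 N·m.
ω = 2π·26.1 = 164.0 rad/s, so P_max = T_max·ω = 5.182×10^5 W.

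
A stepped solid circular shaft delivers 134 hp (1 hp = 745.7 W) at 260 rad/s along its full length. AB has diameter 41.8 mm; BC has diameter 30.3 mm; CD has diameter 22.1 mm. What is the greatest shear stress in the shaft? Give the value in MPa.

181 MPa

ω = 260 rad/s, so T = P/ω = 134×745.7 / 260.0 = 384.3 N·m.
Under the same torque, τ_max = 16T/(πd³) is largest where d is smallest — segment CD (d = 22.1 mm).
τ_max = 16·384.3/(π·(0.0221)³) = 1.813×10^8 Pa.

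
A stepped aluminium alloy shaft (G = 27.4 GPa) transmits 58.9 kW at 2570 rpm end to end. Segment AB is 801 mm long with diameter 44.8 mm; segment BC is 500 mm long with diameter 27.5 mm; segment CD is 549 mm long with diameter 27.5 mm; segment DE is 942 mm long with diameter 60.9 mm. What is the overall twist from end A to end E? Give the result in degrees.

9.80°

ω = 2π·2570/60 = 269.1 rad/s, so T = P/ω = 58.9×10³ / 269.1 = 218.9 N·m.
J_AB = π(0.0448)⁴/32 = 3.95×10^-7 m⁴; J_BC = π(0.0275)⁴/32 = 5.61×10^-8 m⁴; J_CD = π(0.0275)⁴/32 = 5.61×10^-8 m⁴; J_DE = π(0.0609)⁴/32 = 1.35×10^-6 m⁴.
θ = (T/G)·Σ L_i/J_i = (218.9/27.4×10⁹)·(0.801/3.95×10^-7 + 0.500/5.61×10^-8 + 0.549/5.61×10^-8 + 0.942/1.35×10^-6) = 0.1710 rad.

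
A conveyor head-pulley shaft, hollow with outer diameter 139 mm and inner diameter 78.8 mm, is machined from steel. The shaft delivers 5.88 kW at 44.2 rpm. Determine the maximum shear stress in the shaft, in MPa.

2.69 MPa

ω = 2π·44.2/60 = 4.629 rad/s, so T = P/ω = 5.88×10³ / 4.629 = 1270 N·m.
J = π(d_o⁴ − d_i⁴)/32 = π(0.139⁴ − 0.0788⁴)/32 = 3.286×10^-5 m⁴.
τ_max = T·r/J = 1270 × 0.0695 / 3.286×10^-5 = 2.687×10^6 Pa.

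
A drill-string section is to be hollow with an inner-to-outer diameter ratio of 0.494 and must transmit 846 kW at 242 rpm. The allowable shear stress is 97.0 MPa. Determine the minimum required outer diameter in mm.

123 mm

ω = 2π·242/60 = 25.34 rad/s, so T = P/ω = 846×10³ / 25.34 = 33380 N·m.
For a hollow shaft with d_i/d_o = 0.494: τ_max = 16T/(π d_o³ (1−k⁴)), so d_o = [16T/(π τ_allow (1−k⁴))]^(1/3) = [16·33380/(π·9.70×10^7·0.9404)]^(1/3) = 0.1231 m.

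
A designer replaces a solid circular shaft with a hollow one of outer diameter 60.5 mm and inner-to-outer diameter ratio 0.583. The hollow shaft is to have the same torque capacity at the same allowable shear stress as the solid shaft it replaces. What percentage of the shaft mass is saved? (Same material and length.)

Equal τ_max and T ⇒ the solid shaft needs d_s³ = d_o³(1−k⁴), so d_s = 60.5·(1−0.583⁴)^(1/3) = 58.07 mm.
Area ratio A_h/A_s = d_o²(1−k²)/d_s² = (1−k²)/(1−k⁴)^(2/3) = 0.7164.
Mass saving = 1 − 0.7164 = 28.4 %.

28.4 %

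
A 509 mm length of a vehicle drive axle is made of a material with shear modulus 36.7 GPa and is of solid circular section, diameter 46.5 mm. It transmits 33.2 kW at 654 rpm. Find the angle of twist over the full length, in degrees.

ω = 2π·654/60 = 68.49 rad/s, so T = P/ω = 33.2×10³ / 68.49 = 484.8 N·m.
J = πd⁴/32 = π(0.0465)⁴/32 = 4.590×10^-7 m⁴.
θ = T·L/(G·J) = 484.8 × 0.509 / (36.7×10⁹ × 4.590×10^-7) = 0.01465 rad.

0.839°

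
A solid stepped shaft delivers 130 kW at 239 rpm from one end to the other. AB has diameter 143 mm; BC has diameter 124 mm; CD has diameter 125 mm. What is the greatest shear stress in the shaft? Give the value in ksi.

ω = 2π·239/60 = 25.03 rad/s, so T = P/ω = 130×10³ / 25.03 = 5194 N·m.
Under the same torque, τ_max = 16T/(πd³) is largest where d is smallest — segment BC (d = 124 mm).
τ_max = 16·5194/(π·(0.124)³) = 1.387×10^7 Pa.

2.01 ksi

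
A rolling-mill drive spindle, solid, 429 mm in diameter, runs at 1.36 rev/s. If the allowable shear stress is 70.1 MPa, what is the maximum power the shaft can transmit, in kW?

J = πd⁴/32 = π(0.429)⁴/32 = 3.325×10^-3 m⁴.
T_max = τ_allow·J/r = 7.01×10^7 × 3.325×10^-3 / 0.214 = 1.087e6 N·m.
ω = 2π·1.36 = 8.545 rad/s, so P_max = T_max·ω = 9.286×10^6 W.

9290 kW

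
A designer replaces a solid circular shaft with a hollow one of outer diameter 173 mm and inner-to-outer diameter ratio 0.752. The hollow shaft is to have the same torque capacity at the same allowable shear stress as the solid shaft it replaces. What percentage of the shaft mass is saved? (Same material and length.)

43.8 %

Equal τ_max and T ⇒ the solid shaft needs d_s³ = d_o³(1−k⁴), so d_s = 173·(1−0.752⁴)^(1/3) = 152.1 mm.
Area ratio A_h/A_s = d_o²(1−k²)/d_s² = (1−k²)/(1−k⁴)^(2/3) = 0.5618.
Mass saving = 1 − 0.5618 = 43.8 %.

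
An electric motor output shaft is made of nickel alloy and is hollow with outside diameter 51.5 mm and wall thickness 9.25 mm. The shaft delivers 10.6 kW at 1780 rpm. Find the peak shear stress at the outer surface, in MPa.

ω = 2π·1780/60 = 186.4 rad/s, so T = P/ω = 10.6×10³ / 186.4 = 56.87 N·m.
J = π(d_o⁴ − d_i⁴)/32 = π(0.0515⁴ − 0.0330⁴)/32 = 5.742×10^-7 m⁴.
τ_max = T·r/J = 56.87 × 0.0257 / 5.742×10^-7 = 2.550×10^6 Pa.

2.55 MPa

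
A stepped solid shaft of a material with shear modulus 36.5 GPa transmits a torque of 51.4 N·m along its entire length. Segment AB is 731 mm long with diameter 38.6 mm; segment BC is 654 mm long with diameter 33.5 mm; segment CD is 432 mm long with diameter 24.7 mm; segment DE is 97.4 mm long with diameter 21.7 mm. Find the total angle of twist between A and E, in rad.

J_AB = π(0.0386)⁴/32 = 2.18×10^-7 m⁴; J_BC = π(0.0335)⁴/32 = 1.24×10^-7 m⁴; J_CD = π(0.0247)⁴/32 = 3.65×10^-8 m⁴; J_DE = π(0.0217)⁴/32 = 2.18×10^-8 m⁴.
θ = (T/G)·Σ L_i/J_i = (51.40/36.5×10⁹)·(0.731/2.18×10^-7 + 0.654/1.24×10^-7 + 0.432/3.65×10^-8 + 0.0974/2.18×10^-8) = 0.03512 rad.

0.0351 rad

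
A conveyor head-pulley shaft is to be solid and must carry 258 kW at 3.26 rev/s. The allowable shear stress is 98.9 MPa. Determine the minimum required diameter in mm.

86.6 mm

ω = 2π·3.26 = 20.48 rad/s, so T = P/ω = 258×10³ / 20.48 = 12600 N·m.
For a solid shaft τ_max = 16T/(πd³), so d = (16T/(π τ_allow))^(1/3) = (16·12600/(π·9.89×10^7))^(1/3) = 0.08656 m.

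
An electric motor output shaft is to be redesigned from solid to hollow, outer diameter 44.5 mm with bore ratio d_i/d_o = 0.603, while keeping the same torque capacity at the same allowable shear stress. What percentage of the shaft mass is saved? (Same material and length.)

30.1 %

Equal τ_max and T ⇒ the solid shaft needs d_s³ = d_o³(1−k⁴), so d_s = 44.5·(1−0.603⁴)^(1/3) = 42.45 mm.
Area ratio A_h/A_s = d_o²(1−k²)/d_s² = (1−k²)/(1−k⁴)^(2/3) = 0.6995.
Mass saving = 1 − 0.6995 = 30.1 %.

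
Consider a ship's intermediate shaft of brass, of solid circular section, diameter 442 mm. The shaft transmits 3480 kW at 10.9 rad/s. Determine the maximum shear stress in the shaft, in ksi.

ω = 10.9 rad/s, so T = P/ω = 3480×10³ / 10.90 = 319300 N·m.
J = πd⁴/32 = π(0.442)⁴/32 = 3.747×10^-3 m⁴.
τ_max = T·r/J = 319300 × 0.221 / 3.747×10^-3 = 1.883×10^7 Pa.

2.73 ksi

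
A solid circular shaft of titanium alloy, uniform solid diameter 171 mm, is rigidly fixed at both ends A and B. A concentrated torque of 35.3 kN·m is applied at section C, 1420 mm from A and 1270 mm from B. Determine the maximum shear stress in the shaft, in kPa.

With uniform GJ and both ends fixed, compatibility θ_AC = θ_CB gives T_A·a = T_B·b, together with T_A + T_B = T₀.
T_A = T₀·b/(a+b) = 35300·1270/2690 = 16670 N·m; T_B = 18630 N·m.
τ in each portion: τ_AC = 1.70×10^7 Pa, τ_CB = 1.90×10^7 Pa; maximum is in CB.
τ_max = T_CB·r/J = 18630·0.0855/8.39×10^-5 = 1.898×10^7 Pa.

19000 kPa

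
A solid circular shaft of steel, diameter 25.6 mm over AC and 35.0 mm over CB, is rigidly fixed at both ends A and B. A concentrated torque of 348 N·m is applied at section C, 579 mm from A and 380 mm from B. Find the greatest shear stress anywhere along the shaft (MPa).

Compatibility: T_A·a/J_AC = T_B·b/J_CB with T_A + T_B = T₀.
J_AC = 4.22×10^-8 m⁴, J_CB = 1.47×10^-7 m⁴, so T_A = T₀·(J_AC/a)/((J_AC/a)+(J_CB/b)) = 55.03 N·m, T_B = 293.0 N·m.
τ in each portion: τ_AC = 1.67×10^7 Pa, τ_CB = 3.48×10^7 Pa; maximum is in CB.
τ_max = T_CB·r/J = 293.0·0.0175/1.47×10^-7 = 3.480×10^7 Pa.

34.8 MPa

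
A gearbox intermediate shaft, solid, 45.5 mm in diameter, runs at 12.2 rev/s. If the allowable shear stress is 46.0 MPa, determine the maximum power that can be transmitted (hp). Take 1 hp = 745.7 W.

87.5 hp

J = πd⁴/32 = π(0.0455)⁴/32 = 4.208×10^-7 m⁴.
T_max = τ_allow·J/r = 4.60×10^7 × 4.208×10^-7 / 0.0227 = 850.8 N·m.
ω = 2π·12.2 = 76.65 rad/s, so P_max = T_max·ω = 6.522×10^4 W.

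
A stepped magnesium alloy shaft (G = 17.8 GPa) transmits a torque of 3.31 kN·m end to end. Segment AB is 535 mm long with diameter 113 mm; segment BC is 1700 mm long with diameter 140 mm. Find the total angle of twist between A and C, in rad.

J_AB = π(0.113)⁴/32 = 1.60×10^-5 m⁴; J_BC = π(0.140)⁴/32 = 3.77×10^-5 m⁴.
θ = (T/G)·Σ L_i/J_i = (3310/17.8×10⁹)·(0.535/1.60×10^-5 + 1.70/3.77×10^-5) = 0.01460 rad.

0.0146 rad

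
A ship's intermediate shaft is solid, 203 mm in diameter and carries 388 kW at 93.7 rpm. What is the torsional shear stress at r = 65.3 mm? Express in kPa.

15500 kPa

ω = 2π·93.7/60 = 9.812 rad/s, so T = P/ω = 388×10³ / 9.812 = 39540 N·m.
J = πd⁴/32 = π(0.203)⁴/32 = 1.667×10^-4 m⁴.
Shear stress varies linearly with radius: τ = T·r/J = 39540 × 0.0653 / 1.667×10^-4 = 1.549×10^7 Pa.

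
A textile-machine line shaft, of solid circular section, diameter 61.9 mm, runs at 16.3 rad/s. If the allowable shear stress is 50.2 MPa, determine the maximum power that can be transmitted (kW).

J = πd⁴/32 = π(0.0619)⁴/32 = 1.441×10^-6 m⁴.
T_max = τ_allow·J/r = 5.02×10^7 × 1.441×10^-6 / 0.0309 = 2338 N·m.
ω = 16.3 rad/s, so P_max = T_max·ω = 3.811×10^4 W.

38.1 kW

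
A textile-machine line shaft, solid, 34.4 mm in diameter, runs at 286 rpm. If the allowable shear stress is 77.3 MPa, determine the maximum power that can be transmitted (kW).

J = πd⁴/32 = π(0.0344)⁴/32 = 1.375×10^-7 m⁴.
T_max = τ_allow·J/r = 7.73×10^7 × 1.375×10^-7 / 0.0172 = 617.9 N·m.
ω = 2π·286/60 = 29.95 rad/s, so P_max = T_max·ω = 1.850×10^4 W.

18.5 kW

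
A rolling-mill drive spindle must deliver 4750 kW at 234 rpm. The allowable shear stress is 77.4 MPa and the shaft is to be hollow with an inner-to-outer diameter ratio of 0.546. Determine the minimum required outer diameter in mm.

241 mm

ω = 2π·234/60 = 24.50 rad/s, so T = P/ω = 4750×10³ / 24.50 = 193800 N·m.
For a hollow shaft with d_i/d_o = 0.546: τ_max = 16T/(π d_o³ (1−k⁴)), so d_o = [16T/(π τ_allow (1−k⁴))]^(1/3) = [16·193800/(π·7.74×10^7·0.9111)]^(1/3) = 0.2410 m.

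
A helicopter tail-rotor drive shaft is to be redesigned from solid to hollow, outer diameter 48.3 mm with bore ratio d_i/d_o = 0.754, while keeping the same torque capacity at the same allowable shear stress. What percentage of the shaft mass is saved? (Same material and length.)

Equal τ_max and T ⇒ the solid shaft needs d_s³ = d_o³(1−k⁴), so d_s = 48.3·(1−0.754⁴)^(1/3) = 42.41 mm.
Area ratio A_h/A_s = d_o²(1−k²)/d_s² = (1−k²)/(1−k⁴)^(2/3) = 0.5598.
Mass saving = 1 − 0.5598 = 44.0 %.

44.0 %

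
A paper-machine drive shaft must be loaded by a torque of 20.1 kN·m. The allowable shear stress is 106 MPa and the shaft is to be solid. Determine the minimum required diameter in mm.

For a solid shaft τ_max = 16T/(πd³), so d = (16T/(π τ_allow))^(1/3) = (16·20100/(π·1.06×10^8))^(1/3) = 0.09884 m.

98.8 mm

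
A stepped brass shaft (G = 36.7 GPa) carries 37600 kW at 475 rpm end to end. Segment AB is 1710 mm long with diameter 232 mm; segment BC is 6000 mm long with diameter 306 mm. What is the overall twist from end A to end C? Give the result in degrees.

ω = 2π·475/60 = 49.74 rad/s, so T = P/ω = 37600×10³ / 49.74 = 755900 N·m.
J_AB = π(0.232)⁴/32 = 2.84×10^-4 m⁴; J_BC = π(0.306)⁴/32 = 8.61×10^-4 m⁴.
θ = (T/G)·Σ L_i/J_i = (755900/36.7×10⁹)·(1.71/2.84×10^-4 + 6.00/8.61×10^-4) = 0.2674 rad.

15.3°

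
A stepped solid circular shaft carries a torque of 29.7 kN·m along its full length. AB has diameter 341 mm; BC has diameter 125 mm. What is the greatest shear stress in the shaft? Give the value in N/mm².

Under the same torque, τ_max = 16T/(πd³) is largest where d is smallest — segment BC (d = 125 mm).
τ_max = 16·29700/(π·(0.125)³) = 7.745×10^7 Pa.

77.4 N/mm²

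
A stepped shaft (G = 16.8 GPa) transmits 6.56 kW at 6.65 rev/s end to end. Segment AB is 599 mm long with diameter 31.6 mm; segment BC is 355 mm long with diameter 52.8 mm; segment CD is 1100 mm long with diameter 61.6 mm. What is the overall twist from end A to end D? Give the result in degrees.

3.94°

ω = 2π·6.65 = 41.78 rad/s, so T = P/ω = 6.56×10³ / 41.78 = 157.0 N·m.
J_AB = π(0.0316)⁴/32 = 9.79×10^-8 m⁴; J_BC = π(0.0528)⁴/32 = 7.63×10^-7 m⁴; J_CD = π(0.0616)⁴/32 = 1.41×10^-6 m⁴.
θ = (T/G)·Σ L_i/J_i = (157.0/16.8×10⁹)·(0.599/9.79×10^-8 + 0.355/7.63×10^-7 + 1.10/1.41×10^-6) = 0.06880 rad.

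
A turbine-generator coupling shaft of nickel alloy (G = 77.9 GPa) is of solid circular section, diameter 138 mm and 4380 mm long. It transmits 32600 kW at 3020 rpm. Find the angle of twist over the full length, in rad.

ω = 2π·3020/60 = 316.3 rad/s, so T = P/ω = 32600×10³ / 316.3 = 103100 N·m.
J = πd⁴/32 = π(0.138)⁴/32 = 3.561×10^-5 m⁴.
θ = T·L/(G·J) = 103100 × 4.38 / (77.9×10⁹ × 3.561×10^-5) = 0.1628 rad.

0.163 rad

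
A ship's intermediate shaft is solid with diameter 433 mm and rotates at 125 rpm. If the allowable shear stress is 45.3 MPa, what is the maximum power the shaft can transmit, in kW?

9450 kW

J = πd⁴/32 = π(0.433)⁴/32 = 3.451×10^-3 m⁴.
T_max = τ_allow·J/r = 4.53×10^7 × 3.451×10^-3 / 0.216 = 722100 N·m.
ω = 2π·125/60 = 13.09 rad/s, so P_max = T_max·ω = 9.452×10^6 W.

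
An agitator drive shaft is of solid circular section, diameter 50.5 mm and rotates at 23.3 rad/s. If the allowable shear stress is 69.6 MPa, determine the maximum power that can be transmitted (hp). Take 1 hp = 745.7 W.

55.0 hp

J = πd⁴/32 = π(0.0505)⁴/32 = 6.385×10^-7 m⁴.
T_max = τ_allow·J/r = 6.96×10^7 × 6.385×10^-7 / 0.0253 = 1760 N·m.
ω = 23.3 rad/s, so P_max = T_max·ω = 4.101×10^4 W.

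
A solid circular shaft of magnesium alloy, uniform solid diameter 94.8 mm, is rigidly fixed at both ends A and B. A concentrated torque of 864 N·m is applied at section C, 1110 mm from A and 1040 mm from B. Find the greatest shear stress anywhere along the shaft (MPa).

With uniform GJ and both ends fixed, compatibility θ_AC = θ_CB gives T_A·a = T_B·b, together with T_A + T_B = T₀.
T_A = T₀·b/(a+b) = 864.0·1040/2150 = 417.9 N·m; T_B = 446.1 N·m.
τ in each portion: τ_AC = 2.50×10^6 Pa, τ_CB = 2.67×10^6 Pa; maximum is in CB.
τ_max = T_CB·r/J = 446.1·0.0474/7.93×10^-6 = 2.667×10^6 Pa.

2.67 MPa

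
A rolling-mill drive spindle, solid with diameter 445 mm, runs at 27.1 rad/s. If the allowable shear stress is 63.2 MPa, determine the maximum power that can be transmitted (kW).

J = πd⁴/32 = π(0.445)⁴/32 = 3.850×10^-3 m⁴.
T_max = τ_allow·J/r = 6.32×10^7 × 3.850×10^-3 / 0.223 = 1.094e6 N·m.
ω = 27.1 rad/s, so P_max = T_max·ω = 2.963×10^7 W.

29600 kW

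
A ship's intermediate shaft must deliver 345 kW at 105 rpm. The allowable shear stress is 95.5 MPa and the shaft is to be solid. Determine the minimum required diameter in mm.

ω = 2π·105/60 = 11.00 rad/s, so T = P/ω = 345×10³ / 11.00 = 31380 N·m.
For a solid shaft τ_max = 16T/(πd³), so d = (16T/(π τ_allow))^(1/3) = (16·31380/(π·9.55×10^7))^(1/3) = 0.1187 m.

119 mm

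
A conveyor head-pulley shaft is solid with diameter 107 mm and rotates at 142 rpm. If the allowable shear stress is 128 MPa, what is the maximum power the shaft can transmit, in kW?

458 kW

J = πd⁴/32 = π(0.107)⁴/32 = 1.287×10^-5 m⁴.
T_max = τ_allow·J/r = 1.28×10^8 × 1.287×10^-5 / 0.0535 = 30790 N·m.
ω = 2π·142/60 = 14.87 rad/s, so P_max = T_max·ω = 4.578×10^5 W.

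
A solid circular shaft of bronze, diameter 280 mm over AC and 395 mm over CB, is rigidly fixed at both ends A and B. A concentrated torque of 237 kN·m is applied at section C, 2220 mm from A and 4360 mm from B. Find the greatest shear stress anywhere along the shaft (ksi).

Compatibility: T_A·a/J_AC = T_B·b/J_CB with T_A + T_B = T₀.
J_AC = 6.03×10^-4 m⁴, J_CB = 2.39×10^-3 m⁴, so T_A = T₀·(J_AC/a)/((J_AC/a)+(J_CB/b)) = 78560 N·m, T_B = 158400 N·m.
τ in each portion: τ_AC = 1.82×10^7 Pa, τ_CB = 1.31×10^7 Pa; maximum is in AC.
τ_max = T_AC·r/J = 78560·0.140/6.03×10^-4 = 1.823×10^7 Pa.

2.64 ksi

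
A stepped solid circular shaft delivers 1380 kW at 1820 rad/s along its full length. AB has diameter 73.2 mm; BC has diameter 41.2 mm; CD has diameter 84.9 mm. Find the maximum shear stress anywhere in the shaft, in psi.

8010 psi

ω = 1820 rad/s, so T = P/ω = 1380×10³ / 1820 = 758.2 N·m.
Under the same torque, τ_max = 16T/(πd³) is largest where d is smallest — segment BC (d = 41.2 mm).
τ_max = 16·758.2/(π·(0.0412)³) = 5.522×10^7 Pa.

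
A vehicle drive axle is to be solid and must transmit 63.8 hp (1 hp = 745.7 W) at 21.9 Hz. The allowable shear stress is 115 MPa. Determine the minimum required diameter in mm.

24.8 mm

ω = 2π·21.9 = 137.6 rad/s, so T = P/ω = 63.8×745.7 / 137.6 = 345.7 N·m.
For a solid shaft τ_max = 16T/(πd³), so d = (16T/(π τ_allow))^(1/3) = (16·345.7/(π·1.15×10^8))^(1/3) = 0.02483 m.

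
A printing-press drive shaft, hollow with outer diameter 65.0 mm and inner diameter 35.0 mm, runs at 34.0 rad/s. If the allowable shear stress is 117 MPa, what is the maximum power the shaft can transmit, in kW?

196 kW

J = π(d_o⁴ − d_i⁴)/32 = π(0.0650⁴ − 0.0350⁴)/32 = 1.605×10^-6 m⁴.
T_max = τ_allow·J/r = 1.17×10^8 × 1.605×10^-6 / 0.0325 = 5779 N·m.
ω = 34.0 rad/s, so P_max = T_max·ω = 1.965×10^5 W.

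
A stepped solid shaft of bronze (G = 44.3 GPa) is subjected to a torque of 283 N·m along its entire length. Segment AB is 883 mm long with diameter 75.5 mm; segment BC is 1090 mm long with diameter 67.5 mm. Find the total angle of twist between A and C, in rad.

J_AB = π(0.0755)⁴/32 = 3.19×10^-6 m⁴; J_BC = π(0.0675)⁴/32 = 2.04×10^-6 m⁴.
θ = (T/G)·Σ L_i/J_i = (283.0/44.3×10⁹)·(0.883/3.19×10^-6 + 1.09/2.04×10^-6) = 5.185×10^-3 rad.

0.00518 rad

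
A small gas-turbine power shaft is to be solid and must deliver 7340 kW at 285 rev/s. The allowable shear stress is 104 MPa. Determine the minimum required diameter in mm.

ω = 2π·285 = 1791 rad/s, so T = P/ω = 7340×10³ / 1791 = 4099 N·m.
For a solid shaft τ_max = 16T/(πd³), so d = (16T/(π τ_allow))^(1/3) = (16·4099/(π·1.04×10^8))^(1/3) = 0.05855 m.

58.6 mm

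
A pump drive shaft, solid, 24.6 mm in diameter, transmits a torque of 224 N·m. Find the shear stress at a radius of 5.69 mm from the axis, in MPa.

J = πd⁴/32 = π(0.0246)⁴/32 = 3.595×10^-8 m⁴.
Shear stress varies linearly with radius: τ = T·r/J = 224.0 × 0.00569 / 3.595×10^-8 = 3.545×10^7 Pa.

35.5 MPa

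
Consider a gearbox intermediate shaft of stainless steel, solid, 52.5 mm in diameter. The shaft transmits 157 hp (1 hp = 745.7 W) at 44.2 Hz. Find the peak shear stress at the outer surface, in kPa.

ω = 2π·44.2 = 277.7 rad/s, so T = P/ω = 157×745.7 / 277.7 = 421.6 N·m.
J = πd⁴/32 = π(0.0525)⁴/32 = 7.458×10^-7 m⁴.
τ_max = T·r/J = 421.6 × 0.0262 / 7.458×10^-7 = 1.484×10^7 Pa.

14800 kPa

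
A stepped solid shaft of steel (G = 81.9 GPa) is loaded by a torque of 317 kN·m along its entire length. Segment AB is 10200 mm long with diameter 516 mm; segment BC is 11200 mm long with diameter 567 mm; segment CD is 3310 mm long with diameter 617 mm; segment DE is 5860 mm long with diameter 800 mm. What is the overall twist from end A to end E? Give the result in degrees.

J_AB = π(0.516)⁴/32 = 6.96×10^-3 m⁴; J_BC = π(0.567)⁴/32 = 0.0101 m⁴; J_CD = π(0.617)⁴/32 = 0.0142 m⁴; J_DE = π(0.800)⁴/32 = 0.0402 m⁴.
θ = (T/G)·Σ L_i/J_i = (317000/81.9×10⁹)·(10.2/6.96×10^-3 + 11.2/0.0101 + 3.31/0.0142 + 5.86/0.0402) = 0.01141 rad.

0.654°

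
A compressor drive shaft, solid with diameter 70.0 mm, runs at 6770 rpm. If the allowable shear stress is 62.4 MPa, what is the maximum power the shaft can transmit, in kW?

J = πd⁴/32 = π(0.0700)⁴/32 = 2.357×10^-6 m⁴.
T_max = τ_allow·J/r = 6.24×10^7 × 2.357×10^-6 / 0.0350 = 4203 N·m.
ω = 2π·6770/60 = 709.0 rad/s, so P_max = T_max·ω = 2.979×10^6 W.

2980 kW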